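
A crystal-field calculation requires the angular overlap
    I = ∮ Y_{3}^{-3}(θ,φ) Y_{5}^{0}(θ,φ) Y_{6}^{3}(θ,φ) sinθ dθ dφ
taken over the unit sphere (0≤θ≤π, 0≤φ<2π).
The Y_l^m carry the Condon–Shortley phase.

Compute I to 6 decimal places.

m-sum 0 ✓  L=14 even ✓  2≤6≤8 ✓
Π(2lᵢ+1) = 7×11×13 = 1001
triangle coeff Δ(3,5,6) = 1/675675
Σ_t [0,2]: t=0:+1/8640 t=1:−1/2304 t=2:+1/8640 = -7/34560
(3j)²=7/429 [(3 5 6; 0 0 0)], sign=-1
Σ_t [2,2]: t=2:+1/34560 = 1/34560
(3j)²=4/143 [(3 5 6; -3 0 3)], sign=-1
⇒ 4πI² = 196/429
I = (+1)√(196/429/(4π)) = 0.19067531

0.190675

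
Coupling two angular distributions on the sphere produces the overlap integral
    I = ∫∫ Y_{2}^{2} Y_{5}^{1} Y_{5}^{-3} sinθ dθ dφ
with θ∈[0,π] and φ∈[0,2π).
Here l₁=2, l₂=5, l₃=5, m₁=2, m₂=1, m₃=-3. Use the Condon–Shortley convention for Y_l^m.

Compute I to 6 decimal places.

0.171169

Checks pass: Σm=0; 12 even; l₃=5∈[3,7].
(2·2+1)(2·5+1)(2·5+1) = 605
Δ: 2! 2! 8! / 13! → 1/38610
sum: t=0:+1/2880 t=1:−1/576 t=2:+1/2880 = -1/960
3j²(2 5 5; 0 0 0) = Δ·Π!·Σ² = 10/429  (sign +1)
sum: t=0:+1/5760 = 1/5760
3j²(2 5 5; 2 1 -3) = Δ·Π!·Σ² = 56/2145  (sign +1)
combine: 4πI² = 605·10/429·56/2145 = 560/1521
take √, sign +1: I = 0.17116875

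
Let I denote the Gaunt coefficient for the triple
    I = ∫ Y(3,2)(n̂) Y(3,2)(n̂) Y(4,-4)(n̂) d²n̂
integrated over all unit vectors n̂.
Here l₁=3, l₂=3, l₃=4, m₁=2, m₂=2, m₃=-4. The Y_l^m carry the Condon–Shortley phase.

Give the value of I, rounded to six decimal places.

Rules hold: Σm=0, L=10 even, 0≤4≤6.
N = 7·7·9 = 441
Δ = 2!·4!·4!/11! = 1/34650
Racah Σ t=0..2: t=0:+1/72 t=1:−1/16 t=2:+1/72 = -5/144
⇒ 3j(3 3 4; 0 0 0)² = 2/77, sgn -1
Racah Σ t=1..1: t=1:−1/576 = -1/576
⇒ 3j(3 3 4; 2 2 -4)² = 5/99, sgn -1
4πI² = N·(3j₀)²·(3jₘ)² = 70/121
I = +1·√(0.578512/4π) = 0.21456131

0.214561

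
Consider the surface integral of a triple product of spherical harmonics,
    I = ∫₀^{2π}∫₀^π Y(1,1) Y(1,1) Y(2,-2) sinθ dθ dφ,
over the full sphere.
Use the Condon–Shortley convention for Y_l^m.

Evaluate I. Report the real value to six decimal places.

Checks pass: Σm=0; 4 even; l₃=2∈[0,2].
(2·1+1)(2·1+1)(2·2+1) = 45
Δ: 0! 2! 2! / 5! → 1/30
sum: t=0:+1/1 = 1/1
3j²(1 1 2; 0 0 0) = Δ·Π!·Σ² = 2/15  (sign +1)
sum: t=0:+1/4 = 1/4
3j²(1 1 2; 1 1 -2) = Δ·Π!·Σ² = 1/5  (sign +1)
combine: 4πI² = 45·2/15·1/5 = 6/5
take √, sign +1: I = 0.30901936

0.309019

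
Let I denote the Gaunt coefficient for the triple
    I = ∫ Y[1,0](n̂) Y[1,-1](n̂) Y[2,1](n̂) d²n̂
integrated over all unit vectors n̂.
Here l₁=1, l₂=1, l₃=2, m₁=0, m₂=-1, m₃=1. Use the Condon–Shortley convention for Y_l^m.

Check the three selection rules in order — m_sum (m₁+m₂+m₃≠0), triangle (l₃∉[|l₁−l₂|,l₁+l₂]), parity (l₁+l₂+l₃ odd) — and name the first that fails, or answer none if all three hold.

none

azimuthal sum: 0 − 1 + 1 = 0  ✓
0 ≤ 2 ≤ 2 (triangle on l)  ✓
L = 1 + 1 + 2 = 4 (even)  ✓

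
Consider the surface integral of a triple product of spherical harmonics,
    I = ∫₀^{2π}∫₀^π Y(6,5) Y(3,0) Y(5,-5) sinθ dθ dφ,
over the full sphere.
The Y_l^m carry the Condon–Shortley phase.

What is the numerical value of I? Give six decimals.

Checks pass: Σm=0; 14 even; l₃=5∈[3,9].
(2·6+1)(2·3+1)(2·5+1) = 1001
Δ: 4! 8! 2! / 15! → 1/675675
sum: t=1:−1/8640 t=2:+1/2304 t=3:−1/8640 = 7/34560
3j²(6 3 5; 0 0 0) = Δ·Π!·Σ² = 7/429  (sign -1)
sum: t=1:−1/483840 = -1/483840
3j²(6 3 5; 5 0 -5) = Δ·Π!·Σ² = 3/91  (sign -1)
combine: 4πI² = 1001·7/429·3/91 = 7/13
take √, sign +1: I = 0.20700098

0.207001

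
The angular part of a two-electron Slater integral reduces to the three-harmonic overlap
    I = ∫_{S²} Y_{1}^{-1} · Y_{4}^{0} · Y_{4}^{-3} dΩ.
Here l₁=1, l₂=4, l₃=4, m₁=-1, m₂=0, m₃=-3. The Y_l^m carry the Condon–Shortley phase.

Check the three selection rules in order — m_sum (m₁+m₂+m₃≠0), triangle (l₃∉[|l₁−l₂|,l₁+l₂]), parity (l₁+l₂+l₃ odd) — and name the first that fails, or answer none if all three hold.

Σmᵢ = -4  ✗
l₃∈[|l₁−l₂|,l₁+l₂]=[3,5], have l₃=4
Σlᵢ = 9 ⇒ odd

m_sum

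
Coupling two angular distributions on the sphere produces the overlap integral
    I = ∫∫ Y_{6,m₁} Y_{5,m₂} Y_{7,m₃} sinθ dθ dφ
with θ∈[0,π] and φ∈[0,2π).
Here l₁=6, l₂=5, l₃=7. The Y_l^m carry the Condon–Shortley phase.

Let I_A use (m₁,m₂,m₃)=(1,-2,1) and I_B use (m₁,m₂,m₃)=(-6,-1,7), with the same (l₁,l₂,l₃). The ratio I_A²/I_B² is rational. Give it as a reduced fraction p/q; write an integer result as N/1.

4802/4719

l's match ⇒ only the (l;m) 3-j factors differ between A and B.
A: triangle coeff Δ(6,5,7) = 1/174594420; Σ_t [0,3]: t=0:+1/622080 t=1:−1/165888 t=2:+1/345600 t=3:−1/6220800 = -7/4147200; (3j)²=2401/277134 [(6 5 7; 1 -2 1)], sign=-1
B: triangle coeff Δ(6,5,7) = 1/174594420; Σ_t [4,4]: t=4:+1/696729600 = 1/696729600; (3j)²=11/1292 [(6 5 7; -6 -1 7)], sign=+1
I_A²/I_B² = (2401/277134)/(11/1292) = 4802/4719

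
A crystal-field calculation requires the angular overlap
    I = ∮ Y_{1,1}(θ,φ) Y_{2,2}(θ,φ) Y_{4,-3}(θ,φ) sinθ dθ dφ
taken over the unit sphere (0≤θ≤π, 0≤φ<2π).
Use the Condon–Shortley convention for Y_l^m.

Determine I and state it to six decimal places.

|1−2|≤4≤1+2 violated ⇒ I = 0

0.000000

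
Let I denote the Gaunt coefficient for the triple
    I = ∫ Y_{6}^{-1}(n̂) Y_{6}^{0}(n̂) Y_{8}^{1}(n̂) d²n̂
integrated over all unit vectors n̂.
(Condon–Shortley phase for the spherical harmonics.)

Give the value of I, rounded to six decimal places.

m-sum 0 ✓  L=20 even ✓  0≤8≤12 ✓
Π(2lᵢ+1) = 13×13×17 = 2873
triangle coeff Δ(6,6,8) = 1/1309458150
Σ_t [0,4]: t=0:+1/49766400 t=1:−1/3110400 t=2:+1/1327104 t=3:−1/3110400 t=4:+1/49766400 = 1/6635520
(3j)²=350/46189 [(6 6 8; 0 0 0)], sign=+1
Σ_t [0,4]: t=0:+1/174182400 t=1:−1/6220800 t=2:+1/1658880 t=3:−1/2488320 t=4:+1/24883200 = 1/11612160
(3j)²=150/46189 [(6 6 8; -1 0 1)], sign=-1
⇒ 4πI² = 52500/742577
I = (-1)√(52500/742577/(4π)) = -0.07500738

-0.075007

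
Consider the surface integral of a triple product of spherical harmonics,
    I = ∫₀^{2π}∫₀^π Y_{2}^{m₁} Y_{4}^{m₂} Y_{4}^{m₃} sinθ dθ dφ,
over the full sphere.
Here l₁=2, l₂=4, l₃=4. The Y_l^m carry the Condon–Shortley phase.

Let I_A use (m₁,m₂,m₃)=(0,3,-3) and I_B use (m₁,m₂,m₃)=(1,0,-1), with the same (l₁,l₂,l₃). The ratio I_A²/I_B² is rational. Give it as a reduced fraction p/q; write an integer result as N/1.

49/30

Shared (l₁,l₂,l₃)=(2,4,4): N and (l;000)² cancel in I_A²/I_B².
A: Δ = 2!·2!·6!/11! = 1/13860; Racah Σ t=1..2: t=1:−1/720 t=2:+1/480 = 1/1440; ⇒ 3j(2 4 4; 0 3 -3)² = 7/1980, sgn -1
B: Δ = 2!·2!·6!/11! = 1/13860; Racah Σ t=0..1: t=0:+1/96 t=1:−1/72 = -1/288; ⇒ 3j(2 4 4; 1 0 -1)² = 1/462, sgn +1
I_A²/I_B² = (7/1980)/(1/462) = 49/30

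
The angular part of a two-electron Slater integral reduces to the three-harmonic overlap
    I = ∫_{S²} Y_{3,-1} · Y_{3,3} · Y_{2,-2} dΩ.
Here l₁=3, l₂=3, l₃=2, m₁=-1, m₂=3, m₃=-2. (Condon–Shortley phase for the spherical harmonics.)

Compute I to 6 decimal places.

Rules hold: Σm=0, L=8 even, 0≤2≤6.
N = 7·7·5 = 245
Δ = 4!·2!·2!/9! = 1/3780
Racah Σ t=1..3: t=1:−1/24 t=2:+1/4 t=3:−1/24 = 1/6
⇒ 3j(3 3 2; 0 0 0)² = 4/105, sgn +1
Racah Σ t=4..4: t=4:+1/96 = 1/96
⇒ 3j(3 3 2; -1 3 -2)² = 1/42, sgn +1
4πI² = N·(3j₀)²·(3jₘ)² = 2/9
I = +1·√(0.222222/4π) = 0.13298076

0.132981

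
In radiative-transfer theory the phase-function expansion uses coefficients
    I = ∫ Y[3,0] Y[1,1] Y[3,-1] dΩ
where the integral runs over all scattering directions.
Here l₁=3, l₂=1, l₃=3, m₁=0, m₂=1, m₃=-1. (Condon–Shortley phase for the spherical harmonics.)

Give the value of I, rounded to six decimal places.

0.000000

Σlᵢ=7 odd — θ-integrand is odd under cosθ→−cosθ; I=0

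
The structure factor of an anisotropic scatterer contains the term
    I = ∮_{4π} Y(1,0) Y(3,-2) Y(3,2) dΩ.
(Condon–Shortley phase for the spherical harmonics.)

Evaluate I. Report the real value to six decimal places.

0.000000

l₁+l₂+l₃=7 is odd: 3j(l;000)=0 ⇒ I=0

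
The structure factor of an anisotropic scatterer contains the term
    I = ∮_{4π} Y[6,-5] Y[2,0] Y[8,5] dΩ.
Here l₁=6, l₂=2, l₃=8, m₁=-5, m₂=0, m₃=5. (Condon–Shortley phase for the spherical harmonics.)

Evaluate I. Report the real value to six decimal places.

Checks pass: Σm=0; 16 even; l₃=8∈[4,8].
(2·6+1)(2·2+1)(2·8+1) = 1105
Δ: 0! 12! 4! / 17! → 1/30940
sum: t=0:+1/2073600 = 1/2073600
3j²(6 2 8; 0 0 0) = Δ·Π!·Σ² = 28/1105  (sign +1)
sum: t=0:+1/159667200 = 1/159667200
3j²(6 2 8; -5 0 5) = Δ·Π!·Σ² = 9/1190  (sign -1)
combine: 4πI² = 1105·28/1105·9/1190 = 18/85
take √, sign -1: I = -0.12981410

-0.129814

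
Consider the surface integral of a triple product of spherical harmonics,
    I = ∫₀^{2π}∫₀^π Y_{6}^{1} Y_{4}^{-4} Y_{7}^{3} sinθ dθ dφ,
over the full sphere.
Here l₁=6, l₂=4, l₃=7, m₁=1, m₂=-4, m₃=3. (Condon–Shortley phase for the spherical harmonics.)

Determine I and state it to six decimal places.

0.000000

L=17 odd ⇒ parity kills the (l;000) factor ⇒ I = 0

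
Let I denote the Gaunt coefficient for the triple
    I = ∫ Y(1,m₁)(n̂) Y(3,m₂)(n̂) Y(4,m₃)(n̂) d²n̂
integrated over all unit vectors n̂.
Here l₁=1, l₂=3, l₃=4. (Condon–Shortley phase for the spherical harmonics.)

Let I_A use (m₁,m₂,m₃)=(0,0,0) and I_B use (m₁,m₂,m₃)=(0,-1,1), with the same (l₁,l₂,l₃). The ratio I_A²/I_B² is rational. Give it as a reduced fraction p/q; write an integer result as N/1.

16/15

Shared (l₁,l₂,l₃)=(1,3,4): N and (l;000)² cancel in I_A²/I_B².
A: Δ = 0!·2!·6!/9! = 1/252; Racah Σ t=0..0: t=0:+1/36 = 1/36; ⇒ 3j(1 3 4; 0 0 0)² = 4/63, sgn +1
B: Δ = 0!·2!·6!/9! = 1/252; Racah Σ t=0..0: t=0:+1/48 = 1/48; ⇒ 3j(1 3 4; 0 -1 1)² = 5/84, sgn -1
I_A²/I_B² = (4/63)/(5/84) = 16/15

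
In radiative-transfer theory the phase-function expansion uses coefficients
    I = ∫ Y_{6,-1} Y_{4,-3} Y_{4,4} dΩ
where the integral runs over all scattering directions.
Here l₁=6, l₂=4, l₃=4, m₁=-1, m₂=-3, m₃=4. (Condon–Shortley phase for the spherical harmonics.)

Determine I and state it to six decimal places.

0.065188

m-sum 0 ✓  L=14 even ✓  2≤4≤10 ✓
Π(2lᵢ+1) = 13×9×9 = 1053
triangle coeff Δ(6,4,4) = 1/1261260
Σ_t [2,4]: t=2:+1/4608 t=3:−1/1296 t=4:+1/4608 = -7/20736
(3j)²=20/1287 [(6 4 4; 0 0 0)], sign=-1
Σ_t [1,1]: t=1:−1/172800 = -1/172800
(3j)²=7/2145 [(6 4 4; -1 -3 4)], sign=-1
⇒ 4πI² = 84/1573
I = (+1)√(84/1573/(4π)) = 0.06518840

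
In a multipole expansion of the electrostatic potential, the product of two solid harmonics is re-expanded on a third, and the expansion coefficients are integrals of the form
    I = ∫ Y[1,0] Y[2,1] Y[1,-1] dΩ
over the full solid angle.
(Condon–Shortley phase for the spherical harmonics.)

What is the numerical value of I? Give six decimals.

-0.218510

m-sum 0 ✓  L=4 even ✓  1≤1≤3 ✓
Π(2lᵢ+1) = 3×5×3 = 45
triangle coeff Δ(1,2,1) = 1/30
Σ_t [1,1]: t=1:−1/1 = -1/1
(3j)²=2/15 [(1 2 1; 0 0 0)], sign=+1
Σ_t [1,1]: t=1:−1/2 = -1/2
(3j)²=1/10 [(1 2 1; 0 1 -1)], sign=-1
⇒ 4πI² = 3/5
I = (-1)√(3/5/(4π)) = -0.21850969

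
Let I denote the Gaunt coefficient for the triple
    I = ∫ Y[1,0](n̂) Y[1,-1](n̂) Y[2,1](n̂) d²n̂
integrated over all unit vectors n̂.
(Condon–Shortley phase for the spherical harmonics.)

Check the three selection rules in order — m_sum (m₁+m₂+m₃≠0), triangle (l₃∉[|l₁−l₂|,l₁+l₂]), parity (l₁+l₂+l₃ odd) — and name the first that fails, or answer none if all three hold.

none

Σmᵢ = 0  ✓
l₃∈[|l₁−l₂|,l₁+l₂]=[0,2], have l₃=2  ✓
Σlᵢ = 4 ⇒ even  ✓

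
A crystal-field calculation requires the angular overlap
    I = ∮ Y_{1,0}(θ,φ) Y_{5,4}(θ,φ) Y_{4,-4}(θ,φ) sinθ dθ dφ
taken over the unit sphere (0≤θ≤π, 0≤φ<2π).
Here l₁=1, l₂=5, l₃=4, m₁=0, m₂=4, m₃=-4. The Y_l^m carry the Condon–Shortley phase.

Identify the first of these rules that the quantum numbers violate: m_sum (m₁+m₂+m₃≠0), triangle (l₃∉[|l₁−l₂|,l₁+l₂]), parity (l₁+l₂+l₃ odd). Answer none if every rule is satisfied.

none

azimuthal sum: 0 + 4 − 4 = 0  ✓
4 ≤ 4 ≤ 6 (triangle on l)  ✓
L = 1 + 5 + 4 = 10 (even)  ✓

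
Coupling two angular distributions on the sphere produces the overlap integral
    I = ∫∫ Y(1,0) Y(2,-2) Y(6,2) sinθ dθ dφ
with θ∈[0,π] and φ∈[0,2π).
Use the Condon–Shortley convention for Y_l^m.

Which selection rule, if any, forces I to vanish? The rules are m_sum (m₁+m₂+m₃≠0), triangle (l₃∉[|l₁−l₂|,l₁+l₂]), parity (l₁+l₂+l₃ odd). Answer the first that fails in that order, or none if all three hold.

triangle

Σmᵢ = 0  ✓
l₃∈[|l₁−l₂|,l₁+l₂]=[1,3], have l₃=6  ✗
Σlᵢ = 9 ⇒ odd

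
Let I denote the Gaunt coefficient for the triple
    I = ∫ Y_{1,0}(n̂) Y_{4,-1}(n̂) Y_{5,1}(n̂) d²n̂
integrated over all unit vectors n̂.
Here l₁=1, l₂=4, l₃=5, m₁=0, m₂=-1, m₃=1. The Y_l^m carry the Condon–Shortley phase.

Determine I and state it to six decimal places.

-0.240571

Rules hold: Σm=0, L=10 even, 3≤5≤5.
N = 3·9·11 = 297
Δ = 0!·2!·8!/11! = 1/495
Racah Σ t=0..0: t=0:+1/576 = 1/576
⇒ 3j(1 4 5; 0 0 0)² = 5/99, sgn -1
Racah Σ t=0..0: t=0:+1/720 = 1/720
⇒ 3j(1 4 5; 0 -1 1)² = 8/165, sgn +1
4πI² = N·(3j₀)²·(3jₘ)² = 8/11
I = -1·√(0.727273/4π) = -0.24057125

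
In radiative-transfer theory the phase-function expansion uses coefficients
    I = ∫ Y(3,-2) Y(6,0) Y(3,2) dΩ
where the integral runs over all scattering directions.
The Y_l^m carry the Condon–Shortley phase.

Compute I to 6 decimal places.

Rules hold: Σm=0, L=12 even, 3≤3≤9.
N = 7·13·7 = 637
Δ = 6!·0!·6!/13! = 1/12012
Racah Σ t=3..3: t=3:−1/1296 = -1/1296
⇒ 3j(3 6 3; 0 0 0)² = 100/3003, sgn +1
Racah Σ t=5..5: t=5:−1/14400 = -1/14400
⇒ 3j(3 6 3; -2 0 2)² = 3/1001, sgn +1
4πI² = N·(3j₀)²·(3jₘ)² = 100/1573
I = +1·√(0.0635728/4π) = 0.07112638

0.071126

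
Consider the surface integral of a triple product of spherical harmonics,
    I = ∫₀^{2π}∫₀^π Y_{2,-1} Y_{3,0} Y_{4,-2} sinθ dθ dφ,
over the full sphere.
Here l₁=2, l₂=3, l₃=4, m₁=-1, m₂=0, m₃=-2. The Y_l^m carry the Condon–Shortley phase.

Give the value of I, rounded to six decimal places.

0.000000

Σmᵢ = -3 ≠ 0, so the φ-integral vanishes; I = 0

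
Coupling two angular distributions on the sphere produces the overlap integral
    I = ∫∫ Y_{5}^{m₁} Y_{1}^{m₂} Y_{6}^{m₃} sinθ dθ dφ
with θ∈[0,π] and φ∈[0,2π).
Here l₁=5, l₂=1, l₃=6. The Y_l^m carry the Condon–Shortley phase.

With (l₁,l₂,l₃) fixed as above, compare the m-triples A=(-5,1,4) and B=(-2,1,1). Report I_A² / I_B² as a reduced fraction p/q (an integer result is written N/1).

1/10

Shared (l₁,l₂,l₃)=(5,1,6): N and (l;000)² cancel in I_A²/I_B².
A: Δ = 0!·10!·2!/13! = 1/858; Racah Σ t=0..0: t=0:+1/7257600 = 1/7257600; ⇒ 3j(5 1 6; -5 1 4)² = 1/858, sgn +1
B: Δ = 0!·10!·2!/13! = 1/858; Racah Σ t=0..0: t=0:+1/60480 = 1/60480; ⇒ 3j(5 1 6; -2 1 1)² = 5/429, sgn -1
I_A²/I_B² = (1/858)/(5/429) = 1/10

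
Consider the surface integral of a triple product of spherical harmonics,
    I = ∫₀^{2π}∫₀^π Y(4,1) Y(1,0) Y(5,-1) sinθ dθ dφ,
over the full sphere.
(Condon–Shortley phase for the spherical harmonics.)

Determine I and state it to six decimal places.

Rules hold: Σm=0, L=10 even, 3≤5≤5.
N = 9·3·11 = 297
Δ = 0!·8!·2!/11! = 1/495
Racah Σ t=0..0: t=0:+1/576 = 1/576
⇒ 3j(4 1 5; 0 0 0)² = 5/99, sgn -1
Racah Σ t=0..0: t=0:+1/720 = 1/720
⇒ 3j(4 1 5; 1 0 -1)² = 8/165, sgn +1
4πI² = N·(3j₀)²·(3jₘ)² = 8/11
I = -1·√(0.727273/4π) = -0.24057125

-0.240571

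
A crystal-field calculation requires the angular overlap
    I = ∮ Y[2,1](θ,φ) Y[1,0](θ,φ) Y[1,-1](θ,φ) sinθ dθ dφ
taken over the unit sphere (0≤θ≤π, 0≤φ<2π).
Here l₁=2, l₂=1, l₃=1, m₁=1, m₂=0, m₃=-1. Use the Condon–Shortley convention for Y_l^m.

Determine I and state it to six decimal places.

m-sum 0 ✓  L=4 even ✓  1≤1≤3 ✓
Π(2lᵢ+1) = 5×3×3 = 45
triangle coeff Δ(2,1,1) = 1/30
Σ_t [1,1]: t=1:−1/1 = -1/1
(3j)²=2/15 [(2 1 1; 0 0 0)], sign=+1
Σ_t [1,1]: t=1:−1/2 = -1/2
(3j)²=1/10 [(2 1 1; 1 0 -1)], sign=-1
⇒ 4πI² = 3/5
I = (-1)√(3/5/(4π)) = -0.21850969

-0.218510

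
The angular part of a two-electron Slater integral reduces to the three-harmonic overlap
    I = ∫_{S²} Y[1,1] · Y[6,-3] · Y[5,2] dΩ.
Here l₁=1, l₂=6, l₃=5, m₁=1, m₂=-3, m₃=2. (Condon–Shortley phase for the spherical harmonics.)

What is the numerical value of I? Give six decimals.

m-sum 0 ✓  L=12 even ✓  5≤5≤7 ✓
Π(2lᵢ+1) = 3×13×11 = 429
triangle coeff Δ(1,6,5) = 1/858
Σ_t [1,1]: t=1:−1/14400 = -1/14400
(3j)²=6/143 [(1 6 5; 0 0 0)], sign=+1
Σ_t [0,0]: t=0:+1/60480 = 1/60480
(3j)²=6/143 [(1 6 5; 1 -3 2)], sign=-1
⇒ 4πI² = 108/143
I = (-1)√(108/143/(4π)) = -0.24515397

-0.245154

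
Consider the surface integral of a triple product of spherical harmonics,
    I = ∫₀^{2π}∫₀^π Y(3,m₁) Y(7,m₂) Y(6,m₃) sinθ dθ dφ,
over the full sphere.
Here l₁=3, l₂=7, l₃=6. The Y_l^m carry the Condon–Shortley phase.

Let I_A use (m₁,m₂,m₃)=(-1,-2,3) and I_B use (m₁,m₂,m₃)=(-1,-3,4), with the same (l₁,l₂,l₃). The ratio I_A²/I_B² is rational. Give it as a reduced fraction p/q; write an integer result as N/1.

20535/36481

Shared (l₁,l₂,l₃)=(3,7,6): N and (l;000)² cancel in I_A²/I_B².
A: Δ = 4!·2!·10!/17! = 1/2042040; Racah Σ t=2..4: t=2:+1/241920 t=3:−1/483840 t=4:+1/17418240 = 37/17418240; ⇒ 3j(3 7 6; -1 -2 3)² = 1369/136136, sgn -1
B: Δ = 4!·2!·10!/17! = 1/2042040; Racah Σ t=2..4: t=2:+1/645120 t=3:−1/2177280 t=4:+1/174182400 = 191/174182400; ⇒ 3j(3 7 6; -1 -3 4)² = 36481/2042040, sgn +1
I_A²/I_B² = (1369/136136)/(36481/2042040) = 20535/36481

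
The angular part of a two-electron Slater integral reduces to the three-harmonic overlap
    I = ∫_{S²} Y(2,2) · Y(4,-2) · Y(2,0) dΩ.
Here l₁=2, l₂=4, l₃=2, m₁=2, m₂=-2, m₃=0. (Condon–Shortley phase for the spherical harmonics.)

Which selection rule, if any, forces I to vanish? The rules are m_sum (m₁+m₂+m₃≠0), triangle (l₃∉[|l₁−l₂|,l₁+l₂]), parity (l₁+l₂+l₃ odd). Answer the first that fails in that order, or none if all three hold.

m₁+m₂+m₃ = 2 − 2 + 0 = 0  ✓
triangle: |2−4|=2 ≤ l₃=2 ≤ 2+4=6  ✓
parity: l₁+l₂+l₃ = 8 is even  ✓

none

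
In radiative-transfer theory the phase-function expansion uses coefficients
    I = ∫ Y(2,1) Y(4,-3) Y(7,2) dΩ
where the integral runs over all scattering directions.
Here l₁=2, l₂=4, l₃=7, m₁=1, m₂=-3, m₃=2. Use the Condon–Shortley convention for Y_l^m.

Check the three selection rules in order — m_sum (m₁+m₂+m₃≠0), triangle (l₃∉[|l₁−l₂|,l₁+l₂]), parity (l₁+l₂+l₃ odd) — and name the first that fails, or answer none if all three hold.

m₁+m₂+m₃ = 1 − 3 + 2 = 0  ✓
triangle: |2−4|=2 ≤ l₃=7 ≤ 2+4=6  ✗
parity: l₁+l₂+l₃ = 13 is odd

triangle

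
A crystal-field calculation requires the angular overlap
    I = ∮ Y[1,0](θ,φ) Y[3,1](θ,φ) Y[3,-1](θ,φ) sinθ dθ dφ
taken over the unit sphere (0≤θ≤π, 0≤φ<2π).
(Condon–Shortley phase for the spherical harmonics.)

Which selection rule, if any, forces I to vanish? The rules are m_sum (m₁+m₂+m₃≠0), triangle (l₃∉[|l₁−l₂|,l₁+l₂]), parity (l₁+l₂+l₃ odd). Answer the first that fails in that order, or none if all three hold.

parity

Σmᵢ = 0  ✓
l₃∈[|l₁−l₂|,l₁+l₂]=[2,4], have l₃=3  ✓
Σlᵢ = 7 ⇒ odd  ✗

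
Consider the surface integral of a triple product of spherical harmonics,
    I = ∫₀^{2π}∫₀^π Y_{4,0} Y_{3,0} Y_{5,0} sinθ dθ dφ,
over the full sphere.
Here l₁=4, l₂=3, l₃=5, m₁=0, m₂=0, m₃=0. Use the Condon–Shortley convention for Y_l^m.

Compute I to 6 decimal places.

0.148374

m-sum 0 ✓  L=12 even ✓  1≤5≤7 ✓
Π(2lᵢ+1) = 9×7×11 = 693
triangle coeff Δ(4,3,5) = 1/180180
Σ_t [0,2]: t=0:+1/576 t=1:−1/144 t=2:+1/576 = -1/288
(3j)²=20/1001 [(4 3 5; 0 0 0)], sign=+1
(m-triple is (0,0,0) — same symbol as above.)
⇒ 4πI² = 3600/13013
I = (+1)√(3600/13013/(4π)) = 0.14837393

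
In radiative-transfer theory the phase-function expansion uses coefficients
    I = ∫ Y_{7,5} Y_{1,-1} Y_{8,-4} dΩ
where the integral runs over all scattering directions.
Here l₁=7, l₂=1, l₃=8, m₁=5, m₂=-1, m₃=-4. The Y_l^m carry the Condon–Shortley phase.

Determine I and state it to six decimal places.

0.074948

m-sum 0 ✓  L=16 even ✓  6≤8≤8 ✓
Π(2lᵢ+1) = 15×3×17 = 765
triangle coeff Δ(7,1,8) = 1/2040
Σ_t [0,0]: t=0:+1/25401600 = 1/25401600
(3j)²=8/255 [(7 1 8; 0 0 0)], sign=+1
Σ_t [0,0]: t=0:+1/1916006400 = 1/1916006400
(3j)²=1/340 [(7 1 8; 5 -1 -4)], sign=+1
⇒ 4πI² = 6/85
I = (+1)√(6/85/(4π)) = 0.07494820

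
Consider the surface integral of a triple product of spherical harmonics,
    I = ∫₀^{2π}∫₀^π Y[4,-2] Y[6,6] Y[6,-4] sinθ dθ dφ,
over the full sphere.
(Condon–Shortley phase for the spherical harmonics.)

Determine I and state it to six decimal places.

0.174397

Checks pass: Σm=0; 16 even; l₃=6∈[2,10].
(2·4+1)(2·6+1)(2·6+1) = 1521
Δ: 4! 4! 8! / 17! → 1/15315300
sum: t=0:+1/829440 t=1:−1/25920 t=2:+1/9216 t=3:−1/25920 t=4:+1/829440 = 7/207360
3j²(4 6 6; 0 0 0) = Δ·Π!·Σ² = 28/2431  (sign +1)
sum: t=4:+1/3870720 = 1/3870720
3j²(4 6 6; -2 6 -4) = Δ·Π!·Σ² = 135/6188  (sign +1)
combine: 4πI² = 1521·28/2431·135/6188 = 1215/3179
take √, sign +1: I = 0.17439657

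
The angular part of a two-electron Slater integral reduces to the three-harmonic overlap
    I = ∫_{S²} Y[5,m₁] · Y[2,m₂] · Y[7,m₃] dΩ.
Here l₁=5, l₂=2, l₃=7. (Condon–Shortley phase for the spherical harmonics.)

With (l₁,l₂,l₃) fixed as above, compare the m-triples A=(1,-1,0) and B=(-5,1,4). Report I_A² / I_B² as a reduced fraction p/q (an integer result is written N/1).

245/11

l's match ⇒ only the (l;m) 3-j factors differ between A and B.
A: triangle coeff Δ(5,2,7) = 1/15015; Σ_t [0,0]: t=0:+1/103680 = 1/103680; (3j)²=7/429 [(5 2 7; 1 -1 0)], sign=-1
B: triangle coeff Δ(5,2,7) = 1/15015; Σ_t [0,0]: t=0:+1/21772800 = 1/21772800; (3j)²=1/1365 [(5 2 7; -5 1 4)], sign=-1
I_A²/I_B² = (7/429)/(1/1365) = 245/11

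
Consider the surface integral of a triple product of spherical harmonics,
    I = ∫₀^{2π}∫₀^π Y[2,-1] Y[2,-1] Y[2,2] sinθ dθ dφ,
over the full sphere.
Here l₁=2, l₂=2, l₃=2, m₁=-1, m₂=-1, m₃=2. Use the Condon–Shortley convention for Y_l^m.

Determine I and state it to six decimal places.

m-sum 0 ✓  L=6 even ✓  0≤2≤4 ✓
Π(2lᵢ+1) = 5×5×5 = 125
triangle coeff Δ(2,2,2) = 1/630
Σ_t [0,2]: t=0:+1/8 t=1:−1/1 t=2:+1/8 = -3/4
(3j)²=2/35 [(2 2 2; 0 0 0)], sign=-1
Σ_t [1,1]: t=1:−1/4 = -1/4
(3j)²=3/35 [(2 2 2; -1 -1 2)], sign=-1
⇒ 4πI² = 30/49
I = (+1)√(30/49/(4π)) = 0.22072812

0.220728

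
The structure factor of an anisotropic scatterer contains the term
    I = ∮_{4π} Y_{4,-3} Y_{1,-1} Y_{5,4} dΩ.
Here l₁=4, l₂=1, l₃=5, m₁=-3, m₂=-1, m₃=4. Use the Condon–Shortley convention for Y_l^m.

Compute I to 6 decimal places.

m-sum 0 ✓  L=10 even ✓  3≤5≤5 ✓
Π(2lᵢ+1) = 9×3×11 = 297
triangle coeff Δ(4,1,5) = 1/495
Σ_t [0,0]: t=0:+1/576 = 1/576
(3j)²=5/99 [(4 1 5; 0 0 0)], sign=-1
Σ_t [0,0]: t=0:+1/10080 = 1/10080
(3j)²=4/55 [(4 1 5; -3 -1 4)], sign=-1
⇒ 4πI² = 12/11
I = (+1)√(12/11/(4π)) = 0.29463840

0.294638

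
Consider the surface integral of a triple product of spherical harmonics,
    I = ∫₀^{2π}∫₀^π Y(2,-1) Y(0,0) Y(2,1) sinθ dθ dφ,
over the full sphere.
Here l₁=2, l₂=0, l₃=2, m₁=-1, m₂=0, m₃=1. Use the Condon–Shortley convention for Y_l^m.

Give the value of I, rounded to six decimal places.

-0.282095

Checks pass: Σm=0; 4 even; l₃=2∈[2,2].
(2·2+1)(2·0+1)(2·2+1) = 25
Δ: 0! 4! 0! / 5! → 1/5
sum: t=0:+1/4 = 1/4
3j²(2 0 2; 0 0 0) = Δ·Π!·Σ² = 1/5  (sign +1)
sum: t=0:+1/6 = 1/6
3j²(2 0 2; -1 0 1) = Δ·Π!·Σ² = 1/5  (sign -1)
combine: 4πI² = 25·1/5·1/5 = 1/1
take √, sign -1: I = -0.28209479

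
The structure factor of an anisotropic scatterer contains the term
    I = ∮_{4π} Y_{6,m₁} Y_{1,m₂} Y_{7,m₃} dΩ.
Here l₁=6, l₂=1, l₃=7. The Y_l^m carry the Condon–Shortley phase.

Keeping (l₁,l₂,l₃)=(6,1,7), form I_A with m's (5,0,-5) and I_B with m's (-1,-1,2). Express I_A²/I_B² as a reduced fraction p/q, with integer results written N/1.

Same 6,1,7: normalisation and zero-m 3j drop out of the ratio.
A: Δ: 0! 12! 2! / 15! → 1/1365; sum: t=0:+1/39916800 = 1/39916800; 3j²(6 1 7; 5 0 -5) = Δ·Π!·Σ² = 8/455  (sign +1)
B: Δ: 0! 12! 2! / 15! → 1/1365; sum: t=0:+1/1209600 = 1/1209600; 3j²(6 1 7; -1 -1 2) = Δ·Π!·Σ² = 12/455  (sign -1)
I_A²/I_B² = (8/455)/(12/455) = 2/3

2/3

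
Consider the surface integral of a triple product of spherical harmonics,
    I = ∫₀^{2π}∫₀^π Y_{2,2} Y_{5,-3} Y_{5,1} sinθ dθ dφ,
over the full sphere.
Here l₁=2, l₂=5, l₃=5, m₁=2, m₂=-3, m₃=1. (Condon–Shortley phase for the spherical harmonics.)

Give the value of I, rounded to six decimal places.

0.171169

m-sum 0 ✓  L=12 even ✓  3≤5≤7 ✓
Π(2lᵢ+1) = 5×11×11 = 605
triangle coeff Δ(2,5,5) = 1/38610
Σ_t [0,2]: t=0:+1/2880 t=1:−1/576 t=2:+1/2880 = -1/960
(3j)²=10/429 [(2 5 5; 0 0 0)], sign=+1
Σ_t [0,0]: t=0:+1/5760 = 1/5760
(3j)²=56/2145 [(2 5 5; 2 -3 1)], sign=+1
⇒ 4πI² = 560/1521
I = (+1)√(560/1521/(4π)) = 0.17116875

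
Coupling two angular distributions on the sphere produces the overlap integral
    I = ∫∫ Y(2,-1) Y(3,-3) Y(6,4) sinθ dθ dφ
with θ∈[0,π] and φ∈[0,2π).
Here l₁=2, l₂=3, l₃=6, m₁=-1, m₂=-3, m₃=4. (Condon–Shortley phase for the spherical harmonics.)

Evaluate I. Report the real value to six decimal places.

0.000000

l₃=6 ∉ [1,5] — triangle fails ⇒ I = 0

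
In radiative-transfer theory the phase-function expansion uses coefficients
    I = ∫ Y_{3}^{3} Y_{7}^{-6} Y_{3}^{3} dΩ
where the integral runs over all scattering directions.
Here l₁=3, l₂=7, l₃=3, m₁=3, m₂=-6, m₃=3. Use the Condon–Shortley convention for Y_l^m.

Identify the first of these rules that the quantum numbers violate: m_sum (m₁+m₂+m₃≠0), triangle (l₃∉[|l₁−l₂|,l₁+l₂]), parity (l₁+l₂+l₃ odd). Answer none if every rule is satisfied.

azimuthal sum: 3 − 6 + 3 = 0  ✓
4 ≤ 3 ≤ 10 (triangle on l)  ✗
L = 3 + 7 + 3 = 13 (odd)

triangle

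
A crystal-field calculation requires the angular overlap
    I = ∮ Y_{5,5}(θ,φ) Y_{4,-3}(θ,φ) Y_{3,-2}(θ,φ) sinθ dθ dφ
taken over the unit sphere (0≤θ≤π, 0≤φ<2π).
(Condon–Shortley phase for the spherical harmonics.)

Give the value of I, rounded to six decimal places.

Checks pass: Σm=0; 12 even; l₃=3∈[1,9].
(2·5+1)(2·4+1)(2·3+1) = 693
Δ: 6! 4! 2! / 13! → 1/180180
sum: t=2:+1/576 t=3:−1/144 t=4:+1/576 = -1/288
3j²(5 4 3; 0 0 0) = Δ·Π!·Σ² = 20/1001  (sign +1)
sum: t=0:+1/17280 = 1/17280
3j²(5 4 3; 5 -3 -2) = Δ·Π!·Σ² = 35/858  (sign -1)
combine: 4πI² = 693·20/1001·35/858 = 1050/1859
take √, sign -1: I = -0.21200691

-0.212007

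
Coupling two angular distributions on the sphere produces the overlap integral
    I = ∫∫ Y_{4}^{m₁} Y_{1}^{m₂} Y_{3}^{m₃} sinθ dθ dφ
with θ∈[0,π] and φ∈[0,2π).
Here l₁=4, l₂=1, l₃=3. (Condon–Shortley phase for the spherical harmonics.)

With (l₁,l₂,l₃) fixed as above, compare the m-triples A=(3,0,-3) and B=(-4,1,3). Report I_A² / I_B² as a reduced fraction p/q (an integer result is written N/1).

1/4

Shared (l₁,l₂,l₃)=(4,1,3): N and (l;000)² cancel in I_A²/I_B².
A: Δ = 2!·6!·0!/9! = 1/252; Racah Σ t=1..1: t=1:−1/720 = -1/720; ⇒ 3j(4 1 3; 3 0 -3)² = 1/36, sgn -1
B: Δ = 2!·6!·0!/9! = 1/252; Racah Σ t=2..2: t=2:+1/1440 = 1/1440; ⇒ 3j(4 1 3; -4 1 3)² = 1/9, sgn +1
I_A²/I_B² = (1/36)/(1/9) = 1/4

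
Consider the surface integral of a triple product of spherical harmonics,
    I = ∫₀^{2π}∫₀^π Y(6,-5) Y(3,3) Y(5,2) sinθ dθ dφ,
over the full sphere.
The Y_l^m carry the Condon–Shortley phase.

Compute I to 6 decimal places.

0.169016

Checks pass: Σm=0; 14 even; l₃=5∈[3,9].
(2·6+1)(2·3+1)(2·5+1) = 1001
Δ: 4! 8! 2! / 15! → 1/675675
sum: t=1:−1/8640 t=2:+1/2304 t=3:−1/8640 = 7/34560
3j²(6 3 5; 0 0 0) = Δ·Π!·Σ² = 7/429  (sign -1)
sum: t=4:+1/241920 = 1/241920
3j²(6 3 5; -5 3 2) = Δ·Π!·Σ² = 2/91  (sign -1)
combine: 4πI² = 1001·7/429·2/91 = 14/39
take √, sign +1: I = 0.16901560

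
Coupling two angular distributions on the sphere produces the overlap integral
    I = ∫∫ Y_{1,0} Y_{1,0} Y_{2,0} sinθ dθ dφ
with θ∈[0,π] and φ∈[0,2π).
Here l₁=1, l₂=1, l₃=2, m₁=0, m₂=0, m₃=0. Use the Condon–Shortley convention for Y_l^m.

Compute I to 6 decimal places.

Checks pass: Σm=0; 4 even; l₃=2∈[0,2].
(2·1+1)(2·1+1)(2·2+1) = 45
Δ: 0! 2! 2! / 5! → 1/30
sum: t=0:+1/1 = 1/1
3j²(1 1 2; 0 0 0) = Δ·Π!·Σ² = 2/15  (sign +1)
(m-triple is (0,0,0) — same symbol as above.)
combine: 4πI² = 45·2/15·2/15 = 4/5
take √, sign +1: I = 0.25231325

0.252313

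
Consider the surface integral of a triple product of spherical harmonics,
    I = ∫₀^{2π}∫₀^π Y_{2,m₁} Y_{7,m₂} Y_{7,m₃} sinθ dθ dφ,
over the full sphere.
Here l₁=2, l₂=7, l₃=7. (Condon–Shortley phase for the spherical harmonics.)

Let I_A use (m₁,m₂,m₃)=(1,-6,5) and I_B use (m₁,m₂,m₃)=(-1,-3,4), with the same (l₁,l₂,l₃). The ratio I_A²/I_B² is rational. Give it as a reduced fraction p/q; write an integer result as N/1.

l's match ⇒ only the (l;m) 3-j factors differ between A and B.
A: triangle coeff Δ(2,7,7) = 1/185640; Σ_t [0,1]: t=0:+1/79833600 t=1:−1/958003200 = 1/87091200; (3j)²=121/4760 [(2 7 7; 1 -6 5)], sign=+1
B: triangle coeff Δ(2,7,7) = 1/185640; Σ_t [1,2]: t=1:−1/4354560 t=2:+1/14515200 = -1/6220800; (3j)²=77/4420 [(2 7 7; -1 -3 4)], sign=+1
I_A²/I_B² = (121/4760)/(77/4420) = 143/98

143/98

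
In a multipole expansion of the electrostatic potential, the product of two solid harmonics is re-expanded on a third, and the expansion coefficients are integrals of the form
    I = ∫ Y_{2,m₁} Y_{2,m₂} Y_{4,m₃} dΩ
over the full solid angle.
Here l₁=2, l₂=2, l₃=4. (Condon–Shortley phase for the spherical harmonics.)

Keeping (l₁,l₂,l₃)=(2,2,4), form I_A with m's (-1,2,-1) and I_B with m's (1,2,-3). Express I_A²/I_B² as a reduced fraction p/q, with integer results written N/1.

1/7

Shared (l₁,l₂,l₃)=(2,2,4): N and (l;000)² cancel in I_A²/I_B².
A: Δ = 0!·4!·4!/9! = 1/630; Racah Σ t=0..0: t=0:+1/144 = 1/144; ⇒ 3j(2 2 4; -1 2 -1)² = 1/126, sgn -1
B: Δ = 0!·4!·4!/9! = 1/630; Racah Σ t=0..0: t=0:+1/144 = 1/144; ⇒ 3j(2 2 4; 1 2 -3)² = 1/18, sgn -1
I_A²/I_B² = (1/126)/(1/18) = 1/7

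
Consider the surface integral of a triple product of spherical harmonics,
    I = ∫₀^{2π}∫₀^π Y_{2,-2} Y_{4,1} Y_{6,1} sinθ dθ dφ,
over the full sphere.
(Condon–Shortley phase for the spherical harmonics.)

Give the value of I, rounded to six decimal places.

-0.094091

m-sum 0 ✓  L=12 even ✓  2≤6≤6 ✓
Π(2lᵢ+1) = 5×9×13 = 585
triangle coeff Δ(2,4,6) = 1/6435
Σ_t [0,0]: t=0:+1/2304 = 1/2304
(3j)²=5/143 [(2 4 6; 0 0 0)], sign=+1
Σ_t [0,0]: t=0:+1/17280 = 1/17280
(3j)²=7/1287 [(2 4 6; -2 1 1)], sign=-1
⇒ 4πI² = 175/1573
I = (-1)√(175/1573/(4π)) = -0.09409136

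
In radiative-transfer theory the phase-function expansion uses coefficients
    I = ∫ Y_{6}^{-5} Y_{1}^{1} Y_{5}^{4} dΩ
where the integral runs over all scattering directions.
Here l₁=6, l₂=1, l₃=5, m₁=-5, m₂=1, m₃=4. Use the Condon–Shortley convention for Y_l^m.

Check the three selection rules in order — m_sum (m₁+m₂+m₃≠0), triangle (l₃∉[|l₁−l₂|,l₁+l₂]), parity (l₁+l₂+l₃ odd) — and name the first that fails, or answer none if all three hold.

Σmᵢ = 0  ✓
l₃∈[|l₁−l₂|,l₁+l₂]=[5,7], have l₃=5  ✓
Σlᵢ = 12 ⇒ even  ✓

none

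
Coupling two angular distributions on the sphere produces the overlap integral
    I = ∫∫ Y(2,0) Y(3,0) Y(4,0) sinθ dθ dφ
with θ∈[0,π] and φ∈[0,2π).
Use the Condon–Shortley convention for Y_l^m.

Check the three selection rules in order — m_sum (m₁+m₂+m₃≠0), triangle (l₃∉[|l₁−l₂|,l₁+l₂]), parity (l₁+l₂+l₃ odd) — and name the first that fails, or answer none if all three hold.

parity

Σmᵢ = 0  ✓
l₃∈[|l₁−l₂|,l₁+l₂]=[1,5], have l₃=4  ✓
Σlᵢ = 9 ⇒ odd  ✗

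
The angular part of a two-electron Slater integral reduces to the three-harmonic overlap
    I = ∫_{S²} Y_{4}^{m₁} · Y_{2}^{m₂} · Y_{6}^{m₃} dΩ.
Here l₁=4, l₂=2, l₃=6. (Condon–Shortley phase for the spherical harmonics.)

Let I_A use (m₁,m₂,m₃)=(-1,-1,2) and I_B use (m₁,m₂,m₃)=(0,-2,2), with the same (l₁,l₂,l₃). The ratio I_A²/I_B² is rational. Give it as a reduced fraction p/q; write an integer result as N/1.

16/5

l's match ⇒ only the (l;m) 3-j factors differ between A and B.
A: triangle coeff Δ(4,2,6) = 1/6435; Σ_t [0,0]: t=0:+1/4320 = 1/4320; (3j)²=224/6435 [(4 2 6; -1 -1 2)], sign=+1
B: triangle coeff Δ(4,2,6) = 1/6435; Σ_t [0,0]: t=0:+1/13824 = 1/13824; (3j)²=14/1287 [(4 2 6; 0 -2 2)], sign=+1
I_A²/I_B² = (224/6435)/(14/1287) = 16/5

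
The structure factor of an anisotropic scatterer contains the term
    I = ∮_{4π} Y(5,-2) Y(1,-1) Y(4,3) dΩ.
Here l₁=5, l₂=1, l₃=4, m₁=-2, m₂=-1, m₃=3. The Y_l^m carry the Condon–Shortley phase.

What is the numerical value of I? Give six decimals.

Checks pass: Σm=0; 10 even; l₃=4∈[4,6].
(2·5+1)(2·1+1)(2·4+1) = 297
Δ: 2! 8! 0! / 11! → 1/495
sum: t=1:−1/576 = -1/576
3j²(5 1 4; 0 0 0) = Δ·Π!·Σ² = 5/99  (sign -1)
sum: t=0:+1/10080 = 1/10080
3j²(5 1 4; -2 -1 3) = Δ·Π!·Σ² = 1/165  (sign -1)
combine: 4πI² = 297·5/99·1/165 = 1/11
take √, sign +1: I = 0.08505478

0.085055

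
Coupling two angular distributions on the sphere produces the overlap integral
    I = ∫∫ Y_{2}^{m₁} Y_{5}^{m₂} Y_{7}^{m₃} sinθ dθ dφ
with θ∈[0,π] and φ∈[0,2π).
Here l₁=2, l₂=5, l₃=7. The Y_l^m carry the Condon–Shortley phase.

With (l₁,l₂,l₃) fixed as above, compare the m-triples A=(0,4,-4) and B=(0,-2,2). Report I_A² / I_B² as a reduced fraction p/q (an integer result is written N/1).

11/24

Shared (l₁,l₂,l₃)=(2,5,7): N and (l;000)² cancel in I_A²/I_B².
A: Δ = 0!·4!·10!/15! = 1/15015; Racah Σ t=0..0: t=0:+1/1451520 = 1/1451520; ⇒ 3j(2 5 7; 0 4 -4)² = 1/91, sgn -1
B: Δ = 0!·4!·10!/15! = 1/15015; Racah Σ t=0..0: t=0:+1/120960 = 1/120960; ⇒ 3j(2 5 7; 0 -2 2)² = 24/1001, sgn -1
I_A²/I_B² = (1/91)/(24/1001) = 11/24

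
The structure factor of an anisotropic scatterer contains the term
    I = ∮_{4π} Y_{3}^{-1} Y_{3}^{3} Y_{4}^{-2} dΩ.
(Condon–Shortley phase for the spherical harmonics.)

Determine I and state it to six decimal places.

-0.188451

m-sum 0 ✓  L=10 even ✓  0≤4≤6 ✓
Π(2lᵢ+1) = 7×7×9 = 441
triangle coeff Δ(3,3,4) = 1/34650
Σ_t [0,2]: t=0:+1/72 t=1:−1/16 t=2:+1/72 = -5/144
(3j)²=2/77 [(3 3 4; 0 0 0)], sign=-1
Σ_t [2,2]: t=2:+1/192 = 1/192
(3j)²=3/77 [(3 3 4; -1 3 -2)], sign=+1
⇒ 4πI² = 54/121
I = (-1)√(54/121/(4π)) = -0.18845135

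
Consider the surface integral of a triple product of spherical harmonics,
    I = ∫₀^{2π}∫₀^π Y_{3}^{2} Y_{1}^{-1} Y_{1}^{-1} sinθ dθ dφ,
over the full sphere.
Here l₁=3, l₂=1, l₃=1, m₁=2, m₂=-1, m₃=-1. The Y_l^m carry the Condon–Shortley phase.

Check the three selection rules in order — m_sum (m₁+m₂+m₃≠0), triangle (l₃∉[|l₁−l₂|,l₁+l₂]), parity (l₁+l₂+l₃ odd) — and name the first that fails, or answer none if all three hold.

triangle

azimuthal sum: 2 − 1 − 1 = 0  ✓
2 ≤ 1 ≤ 4 (triangle on l)  ✗
L = 3 + 1 + 1 = 5 (odd)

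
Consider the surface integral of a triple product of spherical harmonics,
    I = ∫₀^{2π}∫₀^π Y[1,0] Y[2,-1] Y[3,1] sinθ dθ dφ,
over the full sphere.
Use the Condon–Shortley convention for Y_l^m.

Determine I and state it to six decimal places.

-0.233597

m-sum 0 ✓  L=6 even ✓  1≤3≤3 ✓
Π(2lᵢ+1) = 3×5×7 = 105
triangle coeff Δ(1,2,3) = 1/105
Σ_t [0,0]: t=0:+1/4 = 1/4
(3j)²=3/35 [(1 2 3; 0 0 0)], sign=-1
Σ_t [0,0]: t=0:+1/6 = 1/6
(3j)²=8/105 [(1 2 3; 0 -1 1)], sign=+1
⇒ 4πI² = 24/35
I = (-1)√(24/35/(4π)) = -0.23359668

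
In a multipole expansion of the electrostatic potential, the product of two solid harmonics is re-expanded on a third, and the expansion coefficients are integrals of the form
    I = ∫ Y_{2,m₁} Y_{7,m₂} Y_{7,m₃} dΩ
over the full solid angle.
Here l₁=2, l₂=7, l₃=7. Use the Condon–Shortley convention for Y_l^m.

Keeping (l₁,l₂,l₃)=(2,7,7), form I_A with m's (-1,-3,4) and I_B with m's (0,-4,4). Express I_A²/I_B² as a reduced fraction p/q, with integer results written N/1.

Shared (l₁,l₂,l₃)=(2,7,7): N and (l;000)² cancel in I_A²/I_B².
A: Δ = 2!·2!·12!/17! = 1/185640; Racah Σ t=1..2: t=1:−1/4354560 t=2:+1/14515200 = -1/6220800; ⇒ 3j(2 7 7; -1 -3 4)² = 77/4420, sgn +1
B: Δ = 2!·2!·12!/17! = 1/185640; Racah Σ t=0..2: t=0:+1/8709120 t=1:−1/7257600 t=2:+1/159667200 = -1/59875200; ⇒ 3j(2 7 7; 0 -4 4)² = 8/23205, sgn +1
I_A²/I_B² = (77/4420)/(8/23205) = 1617/32

1617/32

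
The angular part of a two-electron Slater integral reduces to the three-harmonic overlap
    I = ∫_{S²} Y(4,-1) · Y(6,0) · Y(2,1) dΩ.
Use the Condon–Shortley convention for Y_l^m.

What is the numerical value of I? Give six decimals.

Checks pass: Σm=0; 12 even; l₃=2∈[2,10].
(2·4+1)(2·6+1)(2·2+1) = 585
Δ: 8! 0! 4! / 13! → 1/6435
sum: t=4:+1/2304 = 1/2304
3j²(4 6 2; 0 0 0) = Δ·Π!·Σ² = 5/143  (sign +1)
sum: t=5:−1/4320 = -1/4320
3j²(4 6 2; -1 0 1) = Δ·Π!·Σ² = 8/429  (sign +1)
combine: 4πI² = 585·5/143·8/429 = 600/1573
take √, sign +1: I = 0.17422334

0.174223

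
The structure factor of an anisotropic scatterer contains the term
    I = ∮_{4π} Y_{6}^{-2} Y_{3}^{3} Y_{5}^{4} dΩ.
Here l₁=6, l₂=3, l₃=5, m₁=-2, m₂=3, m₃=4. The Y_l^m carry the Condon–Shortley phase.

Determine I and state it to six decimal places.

-2 + 3 + 4 = 5 ≠ 0: azimuthal integral kills it; I = 0

0.000000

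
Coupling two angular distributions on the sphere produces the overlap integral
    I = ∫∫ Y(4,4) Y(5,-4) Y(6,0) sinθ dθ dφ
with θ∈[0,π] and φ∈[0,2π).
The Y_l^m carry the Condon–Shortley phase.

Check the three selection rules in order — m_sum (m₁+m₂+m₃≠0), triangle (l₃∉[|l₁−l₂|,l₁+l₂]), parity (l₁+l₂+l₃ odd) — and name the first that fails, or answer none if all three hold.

parity

Σmᵢ = 0  ✓
l₃∈[|l₁−l₂|,l₁+l₂]=[1,9], have l₃=6  ✓
Σlᵢ = 15 ⇒ odd  ✗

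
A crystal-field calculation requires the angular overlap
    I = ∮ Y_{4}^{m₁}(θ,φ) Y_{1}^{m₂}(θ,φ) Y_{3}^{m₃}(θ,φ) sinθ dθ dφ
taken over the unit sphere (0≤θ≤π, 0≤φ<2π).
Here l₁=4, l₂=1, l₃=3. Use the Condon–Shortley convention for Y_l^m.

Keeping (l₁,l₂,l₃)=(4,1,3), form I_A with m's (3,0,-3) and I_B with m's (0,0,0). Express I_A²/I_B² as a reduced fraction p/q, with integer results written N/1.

Shared (l₁,l₂,l₃)=(4,1,3): N and (l;000)² cancel in I_A²/I_B².
A: Δ = 2!·6!·0!/9! = 1/252; Racah Σ t=1..1: t=1:−1/720 = -1/720; ⇒ 3j(4 1 3; 3 0 -3)² = 1/36, sgn -1
B: Δ = 2!·6!·0!/9! = 1/252; Racah Σ t=1..1: t=1:−1/36 = -1/36; ⇒ 3j(4 1 3; 0 0 0)² = 4/63, sgn +1
I_A²/I_B² = (1/36)/(4/63) = 7/16

7/16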